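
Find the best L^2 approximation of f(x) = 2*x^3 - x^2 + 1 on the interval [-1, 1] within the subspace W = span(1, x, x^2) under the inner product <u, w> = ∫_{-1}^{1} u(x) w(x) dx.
g(x) = -x^2 + 6*x/5 + 1

The best approximation g ∈ W is the orthogonal projection of f onto W. Writing g = a_0 + a_1 x + a_2 x^2, the coefficients solve the normal equations G · a = b where
  G_{ij} = <φ_i, φ_j> and b_i = <f, φ_i>, with φ_0 = 1, φ_1 = x, φ_2 = x^2.
G =
  [2, 0, 2/3]
  [0, 2/3, 0]
  [2/3, 0, 2/5],
b = (4/3, 4/5, 4/15).
Solving gives a_0 = 1, a_1 = 6/5, a_2 = -1, so
  g(x) = -x^2 + 6*x/5 + 1.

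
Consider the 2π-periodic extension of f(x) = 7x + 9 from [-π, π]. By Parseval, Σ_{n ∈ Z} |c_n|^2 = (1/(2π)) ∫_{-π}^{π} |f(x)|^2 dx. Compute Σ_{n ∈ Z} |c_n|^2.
Σ |c_n|^2 = 49π^2/3 + 81

Expand and integrate term by term over [-π, π]:
  ∫ (7x)^2 dx = 49·(2π^3/3); ∫ 2·7·(9)·x dx = 0 (odd integrand); ∫ 9^2 dx = 81·2π.
So (1/(2π)) ∫_{-π}^{π} (7x + 9)^2 dx = 49π^2/3 + 81 = 49π^2/3 + 81.
Parseval ⇒ Σ |c_n|^2 = 49π^2/3 + 81.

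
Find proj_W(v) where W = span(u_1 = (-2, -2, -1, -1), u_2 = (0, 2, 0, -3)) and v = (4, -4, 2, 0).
proj_W(v) = (68/129, -32/43, 34/129, 280/129)

Set up U = [u_1 | ... | u_2] ∈ R^(4×2). The projector onto W = col(U) is P = U (U^T U)^(-1) U^T.
Compute U^T U =
  [10, -1]
  [-1, 13],
and U^T v = (-2, -8).
Solve U^T U · c = U^T v for the coefficients: c = (-34/129, -82/129). The projection is proj_W(v) = U c.
Check: (v - proj_W(v)) · u_1 = 0  (should be 0).
Check: (v - proj_W(v)) · u_2 = 0  (should be 0).
Result: proj_W(v) = (68/129, -32/43, 34/129, 280/129).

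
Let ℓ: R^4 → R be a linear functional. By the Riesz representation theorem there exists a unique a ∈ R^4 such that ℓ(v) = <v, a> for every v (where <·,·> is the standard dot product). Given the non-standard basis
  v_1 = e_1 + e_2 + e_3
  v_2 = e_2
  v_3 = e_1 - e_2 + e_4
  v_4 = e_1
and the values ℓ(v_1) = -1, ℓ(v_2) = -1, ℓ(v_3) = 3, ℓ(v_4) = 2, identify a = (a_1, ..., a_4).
a = (2, -1, -2, 0)

Write a = (a_1, ..., a_4) in the standard basis. For each basis vector v_i, ℓ(v_i) = <v_i, a> is a linear equation in the a_j's. Collect the n equations into a matrix system V a = ℓ, where row i of V is v_i (expressed in the standard basis). Since V is invertible (lower-triangular with 1s on the diagonal, up to permutation), solve by back-substitution:
  V =
[[1, 1, 1, 0],
 [0, 1, 0, 0],
 [1, -1, 0, 1],
 [1, 0, 0, 0]]
  V a = (-1, -1, 3, 2)
Solving gives a = (2, -1, -2, 0).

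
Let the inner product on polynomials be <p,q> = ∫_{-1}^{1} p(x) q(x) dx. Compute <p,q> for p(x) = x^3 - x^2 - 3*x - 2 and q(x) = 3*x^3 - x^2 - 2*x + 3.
<p,q> = -248/21

Expand the product: p(x)·q(x) = 3*x^6 - 4*x^5 - 10*x^4 + 2*x^3 + 5*x^2 - 5*x - 6.
∫_{-1}^{1} of each monomial x^k gives [2/(k+1) if k even, 0 if k odd]. Integrating term-by-term (or equivalently evaluating the antiderivative F(x) = 3*x^7/7 - 2*x^6/3 - 2*x^5 + x^4/2 + 5*x^3/3 - 5*x^2/2 - 6*x at the endpoints):
  F(1) − F(−1) = -60/7 − (68/21) = -248/21.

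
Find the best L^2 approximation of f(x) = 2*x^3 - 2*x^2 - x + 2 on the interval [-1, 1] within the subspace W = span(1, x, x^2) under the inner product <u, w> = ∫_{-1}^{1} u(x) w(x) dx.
g(x) = -2*x^2 + x/5 + 2

The best approximation g ∈ W is the orthogonal projection of f onto W. Writing g = a_0 + a_1 x + a_2 x^2, the coefficients solve the normal equations G · a = b where
  G_{ij} = <φ_i, φ_j> and b_i = <f, φ_i>, with φ_0 = 1, φ_1 = x, φ_2 = x^2.
G =
  [2, 0, 2/3]
  [0, 2/3, 0]
  [2/3, 0, 2/5],
b = (8/3, 2/15, 8/15).
Solving gives a_0 = 2, a_1 = 1/5, a_2 = -2, so
  g(x) = -2*x^2 + x/5 + 2.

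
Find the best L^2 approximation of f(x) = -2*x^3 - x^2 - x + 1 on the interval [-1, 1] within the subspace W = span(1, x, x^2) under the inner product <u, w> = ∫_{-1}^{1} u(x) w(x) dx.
g(x) = -x^2 - 11*x/5 + 1

The best approximation g ∈ W is the orthogonal projection of f onto W. Writing g = a_0 + a_1 x + a_2 x^2, the coefficients solve the normal equations G · a = b where
  G_{ij} = <φ_i, φ_j> and b_i = <f, φ_i>, with φ_0 = 1, φ_1 = x, φ_2 = x^2.
G =
  [2, 0, 2/3]
  [0, 2/3, 0]
  [2/3, 0, 2/5],
b = (4/3, -22/15, 4/15).
Solving gives a_0 = 1, a_1 = -11/5, a_2 = -1, so
  g(x) = -x^2 - 11*x/5 + 1.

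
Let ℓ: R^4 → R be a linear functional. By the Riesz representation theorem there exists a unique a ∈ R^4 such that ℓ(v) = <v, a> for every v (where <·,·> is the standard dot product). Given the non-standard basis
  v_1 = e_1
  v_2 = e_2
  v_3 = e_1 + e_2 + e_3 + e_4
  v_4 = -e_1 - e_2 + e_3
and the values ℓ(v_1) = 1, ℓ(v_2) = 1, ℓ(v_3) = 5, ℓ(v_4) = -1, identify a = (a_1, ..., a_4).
a = (1, 1, 1, 2)

Write a = (a_1, ..., a_4) in the standard basis. For each basis vector v_i, ℓ(v_i) = <v_i, a> is a linear equation in the a_j's. Collect the n equations into a matrix system V a = ℓ, where row i of V is v_i (expressed in the standard basis). Since V is invertible (lower-triangular with 1s on the diagonal, up to permutation), solve by back-substitution:
  V =
[[1, 0, 0, 0],
 [0, 1, 0, 0],
 [1, 1, 1, 1],
 [-1, -1, 1, 0]]
  V a = (1, 1, 5, -1)
Solving gives a = (1, 1, 1, 2).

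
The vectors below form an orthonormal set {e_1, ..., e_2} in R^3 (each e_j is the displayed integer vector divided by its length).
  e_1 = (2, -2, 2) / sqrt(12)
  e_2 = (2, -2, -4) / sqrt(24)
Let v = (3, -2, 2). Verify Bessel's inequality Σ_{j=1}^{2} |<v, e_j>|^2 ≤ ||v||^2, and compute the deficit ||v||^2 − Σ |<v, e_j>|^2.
Σ |<v, e_j>|^2 = 33/2; ||v||^2 = 17; deficit = 1/2

Write each e_j = u_j / sqrt(<u_j, u_j>) where u_j is the displayed integer vector. Then <v, e_j> = <v, u_j> / sqrt(<u_j, u_j>), so |<v, e_j>|^2 = <v, u_j>^2 / <u_j, u_j>.
Coefficients: <v, e_1> = 14/sqrt(12), <v, e_2> = 2/sqrt(24).
Square and sum: Σ |<v, e_j>|^2 = 33/2.
Compute ||v||^2 = v·v = 17.
Deficit = 17 − 33/2 = 1/2 ≥ 0, confirming Bessel's inequality. (The deficit equals ||v − Σ <v,e_j> e_j||^2, the squared distance from v to span{e_j}.)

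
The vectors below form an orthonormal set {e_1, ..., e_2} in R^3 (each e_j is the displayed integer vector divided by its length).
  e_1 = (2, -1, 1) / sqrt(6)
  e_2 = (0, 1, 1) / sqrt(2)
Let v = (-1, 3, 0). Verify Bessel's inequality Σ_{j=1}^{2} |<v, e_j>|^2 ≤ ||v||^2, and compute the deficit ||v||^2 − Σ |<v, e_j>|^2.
Σ |<v, e_j>|^2 = 26/3; ||v||^2 = 10; deficit = 4/3

Write each e_j = u_j / sqrt(<u_j, u_j>) where u_j is the displayed integer vector. Then <v, e_j> = <v, u_j> / sqrt(<u_j, u_j>), so |<v, e_j>|^2 = <v, u_j>^2 / <u_j, u_j>.
Coefficients: <v, e_1> = -5/sqrt(6), <v, e_2> = 3/sqrt(2).
Square and sum: Σ |<v, e_j>|^2 = 26/3.
Compute ||v||^2 = v·v = 10.
Deficit = 10 − 26/3 = 4/3 ≥ 0, confirming Bessel's inequality. (The deficit equals ||v − Σ <v,e_j> e_j||^2, the squared distance from v to span{e_j}.)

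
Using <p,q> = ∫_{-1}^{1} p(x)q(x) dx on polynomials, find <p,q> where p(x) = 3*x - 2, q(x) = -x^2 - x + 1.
<p,q> = -14/3

Expand the product: p(x)·q(x) = -3*x^3 - x^2 + 5*x - 2.
∫_{-1}^{1} of each monomial x^k gives [2/(k+1) if k even, 0 if k odd]. Integrating term-by-term (or equivalently evaluating the antiderivative F(x) = -3*x^4/4 - x^3/3 + 5*x^2/2 - 2*x at the endpoints):
  F(1) − F(−1) = -7/12 − (49/12) = -14/3.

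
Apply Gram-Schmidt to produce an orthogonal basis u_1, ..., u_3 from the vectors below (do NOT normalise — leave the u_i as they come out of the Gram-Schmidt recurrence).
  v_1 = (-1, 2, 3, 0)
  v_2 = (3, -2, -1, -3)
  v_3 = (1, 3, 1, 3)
Orthogonal basis:
  u_1 = (-1, 2, 3, 0)
  u_2 = (16/7, -4/7, 8/7, -3)
  u_3 = (97/37, 59/37, -7/37, 60/37)

Apply the Gram-Schmidt recurrence
  u_1 = v_1
  u_i = v_i − Σ_{j<i} ((v_i · u_j) / (u_j · u_j)) · u_j.

Step by step this gives:
  u_1 = (-1, 2, 3, 0)
  u_2 = (16/7, -4/7, 8/7, -3)
  u_3 = (97/37, 59/37, -7/37, 60/37)

Orthogonality check:
  u_2 · u_1 = 0 (should be 0)
  u_3 · u_1 = 0 (should be 0)
  u_3 · u_2 = 0 (should be 0)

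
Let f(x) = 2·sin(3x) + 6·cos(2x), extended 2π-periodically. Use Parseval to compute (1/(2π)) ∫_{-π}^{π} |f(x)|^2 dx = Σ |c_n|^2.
Σ |c_n|^2 = 20

Expand |f|^2 and use orthogonality of {sin(nx), cos(mx)} on [-π, π]:
  ∫_{-π}^{π} sin(nx)^2 dx = π, ∫ cos(mx)^2 dx = π, and cross terms integrate to 0.
So ∫_{-π}^{π} f(x)^2 dx = 2^2 · π + 6^2 · π = (4 + 36)π.
Divide by 2π: (4 + 36)/2 = 20.
By Parseval, this equals Σ |c_n|^2.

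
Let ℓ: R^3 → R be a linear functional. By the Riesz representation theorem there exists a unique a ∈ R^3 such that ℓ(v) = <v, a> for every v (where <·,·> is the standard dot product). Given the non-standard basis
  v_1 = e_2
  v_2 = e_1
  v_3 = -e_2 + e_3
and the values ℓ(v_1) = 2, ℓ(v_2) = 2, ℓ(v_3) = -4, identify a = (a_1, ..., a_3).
a = (2, 2, -2)

Write a = (a_1, ..., a_3) in the standard basis. For each basis vector v_i, ℓ(v_i) = <v_i, a> is a linear equation in the a_j's. Collect the n equations into a matrix system V a = ℓ, where row i of V is v_i (expressed in the standard basis). Since V is invertible (lower-triangular with 1s on the diagonal, up to permutation), solve by back-substitution:
  V =
[[0, 1, 0],
 [1, 0, 0],
 [0, -1, 1]]
  V a = (2, 2, -4)
Solving gives a = (2, 2, -2).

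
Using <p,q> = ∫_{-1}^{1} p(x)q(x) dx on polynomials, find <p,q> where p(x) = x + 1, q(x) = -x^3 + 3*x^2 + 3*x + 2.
<p,q> = 38/5

Expand the product: p(x)·q(x) = -x^4 + 2*x^3 + 6*x^2 + 5*x + 2.
∫_{-1}^{1} of each monomial x^k gives [2/(k+1) if k even, 0 if k odd]. Integrating term-by-term (or equivalently evaluating the antiderivative F(x) = -x^5/5 + x^4/2 + 2*x^3 + 5*x^2/2 + 2*x at the endpoints):
  F(1) − F(−1) = 34/5 − (-4/5) = 38/5.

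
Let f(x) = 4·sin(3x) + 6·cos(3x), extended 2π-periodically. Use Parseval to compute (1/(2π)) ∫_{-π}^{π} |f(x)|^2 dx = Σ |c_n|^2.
Σ |c_n|^2 = 26

Expand |f|^2 and use orthogonality of {sin(nx), cos(mx)} on [-π, π]:
  ∫_{-π}^{π} sin(nx)^2 dx = π, ∫ cos(mx)^2 dx = π, and cross terms integrate to 0.
So ∫_{-π}^{π} f(x)^2 dx = 4^2 · π + 6^2 · π = (16 + 36)π.
Divide by 2π: (16 + 36)/2 = 26.
By Parseval, this equals Σ |c_n|^2.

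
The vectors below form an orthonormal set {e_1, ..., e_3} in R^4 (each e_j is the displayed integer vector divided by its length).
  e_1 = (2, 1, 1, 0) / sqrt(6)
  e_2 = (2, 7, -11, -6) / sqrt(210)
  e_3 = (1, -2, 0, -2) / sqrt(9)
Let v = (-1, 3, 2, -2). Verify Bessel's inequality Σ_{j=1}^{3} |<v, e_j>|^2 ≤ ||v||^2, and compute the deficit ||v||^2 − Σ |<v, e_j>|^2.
Σ |<v, e_j>|^2 = 101/35; ||v||^2 = 18; deficit = 529/35

Write each e_j = u_j / sqrt(<u_j, u_j>) where u_j is the displayed integer vector. Then <v, e_j> = <v, u_j> / sqrt(<u_j, u_j>), so |<v, e_j>|^2 = <v, u_j>^2 / <u_j, u_j>.
Coefficients: <v, e_1> = 3/sqrt(6), <v, e_2> = 9/sqrt(210), <v, e_3> = -3/sqrt(9).
Square and sum: Σ |<v, e_j>|^2 = 101/35.
Compute ||v||^2 = v·v = 18.
Deficit = 18 − 101/35 = 529/35 ≥ 0, confirming Bessel's inequality. (The deficit equals ||v − Σ <v,e_j> e_j||^2, the squared distance from v to span{e_j}.)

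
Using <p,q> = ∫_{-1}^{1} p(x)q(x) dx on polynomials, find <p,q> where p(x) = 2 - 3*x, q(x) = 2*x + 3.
<p,q> = 8

Expand the product: p(x)·q(x) = -6*x^2 - 5*x + 6.
∫_{-1}^{1} of each monomial x^k gives [2/(k+1) if k even, 0 if k odd]. Integrating term-by-term (or equivalently evaluating the antiderivative F(x) = -2*x^3 - 5*x^2/2 + 6*x at the endpoints):
  F(1) − F(−1) = 3/2 − (-13/2) = 8.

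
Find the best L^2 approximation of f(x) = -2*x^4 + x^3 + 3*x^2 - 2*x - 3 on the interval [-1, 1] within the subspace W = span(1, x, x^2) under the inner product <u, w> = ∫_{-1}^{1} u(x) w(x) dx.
g(x) = 9*x^2/7 - 7*x/5 - 99/35

The best approximation g ∈ W is the orthogonal projection of f onto W. Writing g = a_0 + a_1 x + a_2 x^2, the coefficients solve the normal equations G · a = b where
  G_{ij} = <φ_i, φ_j> and b_i = <f, φ_i>, with φ_0 = 1, φ_1 = x, φ_2 = x^2.
G =
  [2, 0, 2/3]
  [0, 2/3, 0]
  [2/3, 0, 2/5],
b = (-24/5, -14/15, -48/35).
Solving gives a_0 = -99/35, a_1 = -7/5, a_2 = 9/7, so
  g(x) = 9*x^2/7 - 7*x/5 - 99/35.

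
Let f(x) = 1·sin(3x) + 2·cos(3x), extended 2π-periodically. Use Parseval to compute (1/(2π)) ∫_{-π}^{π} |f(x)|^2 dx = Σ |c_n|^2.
Σ |c_n|^2 = 5/2

Expand |f|^2 and use orthogonality of {sin(nx), cos(mx)} on [-π, π]:
  ∫_{-π}^{π} sin(nx)^2 dx = π, ∫ cos(mx)^2 dx = π, and cross terms integrate to 0.
So ∫_{-π}^{π} f(x)^2 dx = 1^2 · π + 2^2 · π = (1 + 4)π.
Divide by 2π: (1 + 4)/2 = 5/2.
By Parseval, this equals Σ |c_n|^2.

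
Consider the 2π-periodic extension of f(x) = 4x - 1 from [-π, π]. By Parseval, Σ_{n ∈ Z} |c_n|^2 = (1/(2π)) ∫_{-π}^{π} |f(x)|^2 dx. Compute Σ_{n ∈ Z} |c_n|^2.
Σ |c_n|^2 = 16π^2/3 + 1

Expand and integrate term by term over [-π, π]:
  ∫ (4x)^2 dx = 16·(2π^3/3); ∫ 2·4·(-1)·x dx = 0 (odd integrand); ∫ (-1)^2 dx = 1·2π.
So (1/(2π)) ∫_{-π}^{π} (4x - 1)^2 dx = 16π^2/3 + 1 = 16π^2/3 + 1.
Parseval ⇒ Σ |c_n|^2 = 16π^2/3 + 1.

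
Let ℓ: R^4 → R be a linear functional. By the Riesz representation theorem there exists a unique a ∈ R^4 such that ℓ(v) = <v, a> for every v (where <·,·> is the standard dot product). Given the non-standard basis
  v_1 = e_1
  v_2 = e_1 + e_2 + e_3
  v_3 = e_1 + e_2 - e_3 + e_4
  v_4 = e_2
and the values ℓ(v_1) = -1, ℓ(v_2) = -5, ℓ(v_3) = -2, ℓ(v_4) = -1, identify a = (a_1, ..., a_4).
a = (-1, -1, -3, -3)

Write a = (a_1, ..., a_4) in the standard basis. For each basis vector v_i, ℓ(v_i) = <v_i, a> is a linear equation in the a_j's. Collect the n equations into a matrix system V a = ℓ, where row i of V is v_i (expressed in the standard basis). Since V is invertible (lower-triangular with 1s on the diagonal, up to permutation), solve by back-substitution:
  V =
[[1, 0, 0, 0],
 [1, 1, 1, 0],
 [1, 1, -1, 1],
 [0, 1, 0, 0]]
  V a = (-1, -5, -2, -1)
Solving gives a = (-1, -1, -3, -3).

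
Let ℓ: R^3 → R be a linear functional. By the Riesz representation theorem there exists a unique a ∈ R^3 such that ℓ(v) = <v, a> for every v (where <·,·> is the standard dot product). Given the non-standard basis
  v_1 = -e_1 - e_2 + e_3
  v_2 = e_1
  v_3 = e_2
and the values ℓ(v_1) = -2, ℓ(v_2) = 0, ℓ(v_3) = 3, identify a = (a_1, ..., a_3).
a = (0, 3, 1)

Write a = (a_1, ..., a_3) in the standard basis. For each basis vector v_i, ℓ(v_i) = <v_i, a> is a linear equation in the a_j's. Collect the n equations into a matrix system V a = ℓ, where row i of V is v_i (expressed in the standard basis). Since V is invertible (lower-triangular with 1s on the diagonal, up to permutation), solve by back-substitution:
  V =
[[-1, -1, 1],
 [1, 0, 0],
 [0, 1, 0]]
  V a = (-2, 0, 3)
Solving gives a = (0, 3, 1).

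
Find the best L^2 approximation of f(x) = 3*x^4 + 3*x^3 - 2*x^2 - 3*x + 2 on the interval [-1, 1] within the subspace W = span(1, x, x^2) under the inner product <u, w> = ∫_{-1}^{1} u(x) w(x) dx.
g(x) = 4*x^2/7 - 6*x/5 + 61/35

The best approximation g ∈ W is the orthogonal projection of f onto W. Writing g = a_0 + a_1 x + a_2 x^2, the coefficients solve the normal equations G · a = b where
  G_{ij} = <φ_i, φ_j> and b_i = <f, φ_i>, with φ_0 = 1, φ_1 = x, φ_2 = x^2.
G =
  [2, 0, 2/3]
  [0, 2/3, 0]
  [2/3, 0, 2/5],
b = (58/15, -4/5, 146/105).
Solving gives a_0 = 61/35, a_1 = -6/5, a_2 = 4/7, so
  g(x) = 4*x^2/7 - 6*x/5 + 61/35.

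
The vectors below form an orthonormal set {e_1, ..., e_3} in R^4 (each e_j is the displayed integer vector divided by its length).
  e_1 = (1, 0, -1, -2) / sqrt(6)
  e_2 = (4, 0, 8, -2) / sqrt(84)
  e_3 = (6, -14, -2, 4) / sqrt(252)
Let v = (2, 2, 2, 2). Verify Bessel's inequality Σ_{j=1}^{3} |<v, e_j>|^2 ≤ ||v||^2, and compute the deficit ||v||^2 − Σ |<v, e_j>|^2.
Σ |<v, e_j>|^2 = 8; ||v||^2 = 16; deficit = 8

Write each e_j = u_j / sqrt(<u_j, u_j>) where u_j is the displayed integer vector. Then <v, e_j> = <v, u_j> / sqrt(<u_j, u_j>), so |<v, e_j>|^2 = <v, u_j>^2 / <u_j, u_j>.
Coefficients: <v, e_1> = -4/sqrt(6), <v, e_2> = 20/sqrt(84), <v, e_3> = -12/sqrt(252).
Square and sum: Σ |<v, e_j>|^2 = 8.
Compute ||v||^2 = v·v = 16.
Deficit = 16 − 8 = 8 ≥ 0, confirming Bessel's inequality. (The deficit equals ||v − Σ <v,e_j> e_j||^2, the squared distance from v to span{e_j}.)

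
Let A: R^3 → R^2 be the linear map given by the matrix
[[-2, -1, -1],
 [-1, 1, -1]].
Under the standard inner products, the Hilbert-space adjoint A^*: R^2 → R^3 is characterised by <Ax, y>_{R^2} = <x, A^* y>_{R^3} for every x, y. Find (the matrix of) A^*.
A^* = A^T =
[[-2, -1],
 [-1, 1],
 [-1, -1]]

For real matrices with standard dot products, the defining identity <Ax, y> = <x, A^* y> gives (Ax)^T y = x^T (A^*) y, i.e. x^T A^T y = x^T (A^*) y. Since this holds for all x, y, we must have A^* = A^T. Therefore
A^* =
[[-2, -1],
 [-1, 1],
 [-1, -1]].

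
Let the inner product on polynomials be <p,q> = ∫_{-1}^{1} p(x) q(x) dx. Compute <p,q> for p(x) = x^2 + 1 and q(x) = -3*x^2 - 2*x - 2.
<p,q> = -128/15

Expand the product: p(x)·q(x) = -3*x^4 - 2*x^3 - 5*x^2 - 2*x - 2.
∫_{-1}^{1} of each monomial x^k gives [2/(k+1) if k even, 0 if k odd]. Integrating term-by-term (or equivalently evaluating the antiderivative F(x) = -3*x^5/5 - x^4/2 - 5*x^3/3 - x^2 - 2*x at the endpoints):
  F(1) − F(−1) = -173/30 − (83/30) = -128/15.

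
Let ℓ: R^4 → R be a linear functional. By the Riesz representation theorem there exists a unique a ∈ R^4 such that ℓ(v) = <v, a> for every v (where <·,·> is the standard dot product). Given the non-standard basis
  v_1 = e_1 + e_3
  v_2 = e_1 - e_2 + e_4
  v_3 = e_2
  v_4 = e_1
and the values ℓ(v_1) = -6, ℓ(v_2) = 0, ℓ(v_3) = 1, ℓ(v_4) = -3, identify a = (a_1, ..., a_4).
a = (-3, 1, -3, 4)

Write a = (a_1, ..., a_4) in the standard basis. For each basis vector v_i, ℓ(v_i) = <v_i, a> is a linear equation in the a_j's. Collect the n equations into a matrix system V a = ℓ, where row i of V is v_i (expressed in the standard basis). Since V is invertible (lower-triangular with 1s on the diagonal, up to permutation), solve by back-substitution:
  V =
[[1, 0, 1, 0],
 [1, -1, 0, 1],
 [0, 1, 0, 0],
 [1, 0, 0, 0]]
  V a = (-6, 0, 1, -3)
Solving gives a = (-3, 1, -3, 4).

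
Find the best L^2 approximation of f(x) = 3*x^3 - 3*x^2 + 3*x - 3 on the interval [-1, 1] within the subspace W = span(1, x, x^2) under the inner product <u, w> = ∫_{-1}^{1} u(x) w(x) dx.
g(x) = -3*x^2 + 24*x/5 - 3

The best approximation g ∈ W is the orthogonal projection of f onto W. Writing g = a_0 + a_1 x + a_2 x^2, the coefficients solve the normal equations G · a = b where
  G_{ij} = <φ_i, φ_j> and b_i = <f, φ_i>, with φ_0 = 1, φ_1 = x, φ_2 = x^2.
G =
  [2, 0, 2/3]
  [0, 2/3, 0]
  [2/3, 0, 2/5],
b = (-8, 16/5, -16/5).
Solving gives a_0 = -3, a_1 = 24/5, a_2 = -3, so
  g(x) = -3*x^2 + 24*x/5 - 3.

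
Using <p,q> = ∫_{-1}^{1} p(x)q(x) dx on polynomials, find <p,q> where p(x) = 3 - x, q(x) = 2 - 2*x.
<p,q> = 40/3

Expand the product: p(x)·q(x) = 2*x^2 - 8*x + 6.
∫_{-1}^{1} of each monomial x^k gives [2/(k+1) if k even, 0 if k odd]. Integrating term-by-term (or equivalently evaluating the antiderivative F(x) = 2*x^3/3 - 4*x^2 + 6*x at the endpoints):
  F(1) − F(−1) = 8/3 − (-32/3) = 40/3.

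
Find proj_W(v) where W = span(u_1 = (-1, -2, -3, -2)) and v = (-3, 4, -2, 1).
proj_W(v) = (1/18, 1/9, 1/6, 1/9)

Set up U = [u_1 | ... | u_1] ∈ R^(4×1). The projector onto W = col(U) is P = U (U^T U)^(-1) U^T.
Compute U^T U =
  [18],
and U^T v = (-1).
Solve U^T U · c = U^T v for the coefficients: c = (-1/18). The projection is proj_W(v) = U c.
Check: (v - proj_W(v)) · u_1 = 0  (should be 0).
Result: proj_W(v) = (1/18, 1/9, 1/6, 1/9).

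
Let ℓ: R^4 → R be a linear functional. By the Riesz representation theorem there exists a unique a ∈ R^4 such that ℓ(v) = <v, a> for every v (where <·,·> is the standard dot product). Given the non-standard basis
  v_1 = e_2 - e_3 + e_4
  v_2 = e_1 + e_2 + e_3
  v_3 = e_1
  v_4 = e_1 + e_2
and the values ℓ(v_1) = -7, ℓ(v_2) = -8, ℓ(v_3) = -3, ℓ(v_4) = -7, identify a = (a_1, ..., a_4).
a = (-3, -4, -1, -4)

Write a = (a_1, ..., a_4) in the standard basis. For each basis vector v_i, ℓ(v_i) = <v_i, a> is a linear equation in the a_j's. Collect the n equations into a matrix system V a = ℓ, where row i of V is v_i (expressed in the standard basis). Since V is invertible (lower-triangular with 1s on the diagonal, up to permutation), solve by back-substitution:
  V =
[[0, 1, -1, 1],
 [1, 1, 1, 0],
 [1, 0, 0, 0],
 [1, 1, 0, 0]]
  V a = (-7, -8, -3, -7)
Solving gives a = (-3, -4, -1, -4).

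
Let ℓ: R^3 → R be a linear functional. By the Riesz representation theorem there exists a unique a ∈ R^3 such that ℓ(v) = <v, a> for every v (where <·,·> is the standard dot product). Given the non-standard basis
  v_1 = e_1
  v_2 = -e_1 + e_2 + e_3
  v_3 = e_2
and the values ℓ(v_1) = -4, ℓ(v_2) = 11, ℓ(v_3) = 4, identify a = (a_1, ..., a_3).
a = (-4, 4, 3)

Write a = (a_1, ..., a_3) in the standard basis. For each basis vector v_i, ℓ(v_i) = <v_i, a> is a linear equation in the a_j's. Collect the n equations into a matrix system V a = ℓ, where row i of V is v_i (expressed in the standard basis). Since V is invertible (lower-triangular with 1s on the diagonal, up to permutation), solve by back-substitution:
  V =
[[1, 0, 0],
 [-1, 1, 1],
 [0, 1, 0]]
  V a = (-4, 11, 4)
Solving gives a = (-4, 4, 3).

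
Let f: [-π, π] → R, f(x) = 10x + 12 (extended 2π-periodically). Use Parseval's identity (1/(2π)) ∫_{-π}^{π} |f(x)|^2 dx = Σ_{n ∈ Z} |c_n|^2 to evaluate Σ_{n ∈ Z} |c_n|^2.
Σ |c_n|^2 = 100π^2/3 + 144

Expand and integrate term by term over [-π, π]:
  ∫ (10x)^2 dx = 100·(2π^3/3); ∫ 2·10·(12)·x dx = 0 (odd integrand); ∫ 12^2 dx = 144·2π.
So (1/(2π)) ∫_{-π}^{π} (10x + 12)^2 dx = 100π^2/3 + 144 = 100π^2/3 + 144.
Parseval ⇒ Σ |c_n|^2 = 100π^2/3 + 144.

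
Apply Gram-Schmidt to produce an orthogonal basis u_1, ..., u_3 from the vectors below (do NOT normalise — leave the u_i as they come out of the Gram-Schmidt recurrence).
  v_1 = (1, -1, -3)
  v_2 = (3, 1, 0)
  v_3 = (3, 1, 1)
Orthogonal basis:
  u_1 = (1, -1, -3)
  u_2 = (31/11, 13/11, 6/11)
  u_3 = (6/53, -18/53, 8/53)

Apply the Gram-Schmidt recurrence
  u_1 = v_1
  u_i = v_i − Σ_{j<i} ((v_i · u_j) / (u_j · u_j)) · u_j.

Step by step this gives:
  u_1 = (1, -1, -3)
  u_2 = (31/11, 13/11, 6/11)
  u_3 = (6/53, -18/53, 8/53)

Orthogonality check:
  u_2 · u_1 = 0 (should be 0)
  u_3 · u_1 = 0 (should be 0)
  u_3 · u_2 = 0 (should be 0)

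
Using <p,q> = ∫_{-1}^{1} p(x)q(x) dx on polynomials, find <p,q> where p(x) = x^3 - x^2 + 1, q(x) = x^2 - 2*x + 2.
<p,q> = 32/15

Expand the product: p(x)·q(x) = x^5 - 3*x^4 + 4*x^3 - x^2 - 2*x + 2.
∫_{-1}^{1} of each monomial x^k gives [2/(k+1) if k even, 0 if k odd]. Integrating term-by-term (or equivalently evaluating the antiderivative F(x) = x^6/6 - 3*x^5/5 + x^4 - x^3/3 - x^2 + 2*x at the endpoints):
  F(1) − F(−1) = 37/30 − (-9/10) = 32/15.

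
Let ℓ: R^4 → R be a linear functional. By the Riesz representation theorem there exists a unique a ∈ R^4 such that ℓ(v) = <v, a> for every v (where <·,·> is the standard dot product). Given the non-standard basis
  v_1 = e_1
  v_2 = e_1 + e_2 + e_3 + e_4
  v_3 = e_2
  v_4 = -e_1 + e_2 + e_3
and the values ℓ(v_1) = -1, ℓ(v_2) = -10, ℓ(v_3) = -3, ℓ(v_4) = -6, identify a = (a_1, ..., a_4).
a = (-1, -3, -4, -2)

Write a = (a_1, ..., a_4) in the standard basis. For each basis vector v_i, ℓ(v_i) = <v_i, a> is a linear equation in the a_j's. Collect the n equations into a matrix system V a = ℓ, where row i of V is v_i (expressed in the standard basis). Since V is invertible (lower-triangular with 1s on the diagonal, up to permutation), solve by back-substitution:
  V =
[[1, 0, 0, 0],
 [1, 1, 1, 1],
 [0, 1, 0, 0],
 [-1, 1, 1, 0]]
  V a = (-1, -10, -3, -6)
Solving gives a = (-1, -3, -4, -2).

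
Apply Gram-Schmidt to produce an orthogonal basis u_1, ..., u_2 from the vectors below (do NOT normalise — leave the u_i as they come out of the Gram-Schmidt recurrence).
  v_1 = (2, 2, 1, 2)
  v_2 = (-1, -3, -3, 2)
Orthogonal basis:
  u_1 = (2, 2, 1, 2)
  u_2 = (1/13, -25/13, -32/13, 40/13)

Apply the Gram-Schmidt recurrence
  u_1 = v_1
  u_i = v_i − Σ_{j<i} ((v_i · u_j) / (u_j · u_j)) · u_j.

Step by step this gives:
  u_1 = (2, 2, 1, 2)
  u_2 = (1/13, -25/13, -32/13, 40/13)

Orthogonality check:
  u_2 · u_1 = 0 (should be 0)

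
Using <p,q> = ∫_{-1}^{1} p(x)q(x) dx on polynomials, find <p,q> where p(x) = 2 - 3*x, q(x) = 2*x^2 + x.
<p,q> = 2/3

Expand the product: p(x)·q(x) = -6*x^3 + x^2 + 2*x.
∫_{-1}^{1} of each monomial x^k gives [2/(k+1) if k even, 0 if k odd]. Integrating term-by-term (or equivalently evaluating the antiderivative F(x) = -3*x^4/2 + x^3/3 + x^2 at the endpoints):
  F(1) − F(−1) = -1/6 − (-5/6) = 2/3.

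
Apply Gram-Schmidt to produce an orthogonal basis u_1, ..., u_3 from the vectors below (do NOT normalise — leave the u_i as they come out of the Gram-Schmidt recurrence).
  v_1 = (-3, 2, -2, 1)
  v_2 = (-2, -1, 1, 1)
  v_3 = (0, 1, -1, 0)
Orthogonal basis:
  u_1 = (-3, 2, -2, 1)
  u_2 = (-3/2, -4/3, 4/3, 5/6)
  u_3 = (2/39, 1/117, -1/117, 14/117)

Apply the Gram-Schmidt recurrence
  u_1 = v_1
  u_i = v_i − Σ_{j<i} ((v_i · u_j) / (u_j · u_j)) · u_j.

Step by step this gives:
  u_1 = (-3, 2, -2, 1)
  u_2 = (-3/2, -4/3, 4/3, 5/6)
  u_3 = (2/39, 1/117, -1/117, 14/117)

Orthogonality check:
  u_2 · u_1 = 0 (should be 0)
  u_3 · u_1 = 0 (should be 0)
  u_3 · u_2 = 0 (should be 0)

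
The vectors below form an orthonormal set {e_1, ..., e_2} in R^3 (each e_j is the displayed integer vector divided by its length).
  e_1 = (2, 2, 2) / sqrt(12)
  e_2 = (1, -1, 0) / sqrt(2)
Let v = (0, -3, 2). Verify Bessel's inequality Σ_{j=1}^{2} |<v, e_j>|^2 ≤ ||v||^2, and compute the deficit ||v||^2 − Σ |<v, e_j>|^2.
Σ |<v, e_j>|^2 = 29/6; ||v||^2 = 13; deficit = 49/6

Write each e_j = u_j / sqrt(<u_j, u_j>) where u_j is the displayed integer vector. Then <v, e_j> = <v, u_j> / sqrt(<u_j, u_j>), so |<v, e_j>|^2 = <v, u_j>^2 / <u_j, u_j>.
Coefficients: <v, e_1> = -2/sqrt(12), <v, e_2> = 3/sqrt(2).
Square and sum: Σ |<v, e_j>|^2 = 29/6.
Compute ||v||^2 = v·v = 13.
Deficit = 13 − 29/6 = 49/6 ≥ 0, confirming Bessel's inequality. (The deficit equals ||v − Σ <v,e_j> e_j||^2, the squared distance from v to span{e_j}.)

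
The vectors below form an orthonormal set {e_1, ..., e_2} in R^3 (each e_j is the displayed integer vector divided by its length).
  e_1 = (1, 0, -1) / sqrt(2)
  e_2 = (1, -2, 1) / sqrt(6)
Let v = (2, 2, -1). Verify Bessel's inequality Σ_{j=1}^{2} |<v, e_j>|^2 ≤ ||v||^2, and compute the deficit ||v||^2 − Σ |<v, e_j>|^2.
Σ |<v, e_j>|^2 = 6; ||v||^2 = 9; deficit = 3

Write each e_j = u_j / sqrt(<u_j, u_j>) where u_j is the displayed integer vector. Then <v, e_j> = <v, u_j> / sqrt(<u_j, u_j>), so |<v, e_j>|^2 = <v, u_j>^2 / <u_j, u_j>.
Coefficients: <v, e_1> = 3/sqrt(2), <v, e_2> = -3/sqrt(6).
Square and sum: Σ |<v, e_j>|^2 = 6.
Compute ||v||^2 = v·v = 9.
Deficit = 9 − 6 = 3 ≥ 0, confirming Bessel's inequality. (The deficit equals ||v − Σ <v,e_j> e_j||^2, the squared distance from v to span{e_j}.)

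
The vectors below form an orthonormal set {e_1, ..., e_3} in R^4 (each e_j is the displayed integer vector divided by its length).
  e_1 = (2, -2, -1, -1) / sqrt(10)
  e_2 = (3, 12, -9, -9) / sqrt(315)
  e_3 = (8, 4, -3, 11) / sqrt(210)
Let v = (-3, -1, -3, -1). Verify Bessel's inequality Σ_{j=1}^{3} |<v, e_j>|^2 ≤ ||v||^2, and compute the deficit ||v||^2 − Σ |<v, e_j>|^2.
Σ |<v, e_j>|^2 = 5; ||v||^2 = 20; deficit = 15

Write each e_j = u_j / sqrt(<u_j, u_j>) where u_j is the displayed integer vector. Then <v, e_j> = <v, u_j> / sqrt(<u_j, u_j>), so |<v, e_j>|^2 = <v, u_j>^2 / <u_j, u_j>.
Coefficients: <v, e_1> = 0/sqrt(10), <v, e_2> = 15/sqrt(315), <v, e_3> = -30/sqrt(210).
Square and sum: Σ |<v, e_j>|^2 = 5.
Compute ||v||^2 = v·v = 20.
Deficit = 20 − 5 = 15 ≥ 0, confirming Bessel's inequality. (The deficit equals ||v − Σ <v,e_j> e_j||^2, the squared distance from v to span{e_j}.)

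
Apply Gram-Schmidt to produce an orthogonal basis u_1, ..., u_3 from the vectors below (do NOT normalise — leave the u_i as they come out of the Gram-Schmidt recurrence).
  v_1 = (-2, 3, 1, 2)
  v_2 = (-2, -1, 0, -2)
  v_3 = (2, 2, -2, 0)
Orthogonal basis:
  u_1 = (-2, 3, 1, 2)
  u_2 = (-7/3, -1/2, 1/6, -5/3)
  u_3 = (6/17, 28/17, -32/17, -20/17)

Apply the Gram-Schmidt recurrence
  u_1 = v_1
  u_i = v_i − Σ_{j<i} ((v_i · u_j) / (u_j · u_j)) · u_j.

Step by step this gives:
  u_1 = (-2, 3, 1, 2)
  u_2 = (-7/3, -1/2, 1/6, -5/3)
  u_3 = (6/17, 28/17, -32/17, -20/17)

Orthogonality check:
  u_2 · u_1 = 0 (should be 0)
  u_3 · u_1 = 0 (should be 0)
  u_3 · u_2 = 0 (should be 0)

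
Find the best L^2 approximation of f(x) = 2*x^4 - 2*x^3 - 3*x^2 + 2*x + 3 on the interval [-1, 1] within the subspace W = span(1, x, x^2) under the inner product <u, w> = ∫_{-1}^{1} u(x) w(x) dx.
g(x) = -9*x^2/7 + 4*x/5 + 99/35

The best approximation g ∈ W is the orthogonal projection of f onto W. Writing g = a_0 + a_1 x + a_2 x^2, the coefficients solve the normal equations G · a = b where
  G_{ij} = <φ_i, φ_j> and b_i = <f, φ_i>, with φ_0 = 1, φ_1 = x, φ_2 = x^2.
G =
  [2, 0, 2/3]
  [0, 2/3, 0]
  [2/3, 0, 2/5],
b = (24/5, 8/15, 48/35).
Solving gives a_0 = 99/35, a_1 = 4/5, a_2 = -9/7, so
  g(x) = -9*x^2/7 + 4*x/5 + 99/35.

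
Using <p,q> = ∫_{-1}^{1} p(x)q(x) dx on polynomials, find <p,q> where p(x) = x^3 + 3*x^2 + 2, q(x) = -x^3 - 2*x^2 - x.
<p,q> = -604/105

Expand the product: p(x)·q(x) = -x^6 - 5*x^5 - 7*x^4 - 5*x^3 - 4*x^2 - 2*x.
∫_{-1}^{1} of each monomial x^k gives [2/(k+1) if k even, 0 if k odd]. Integrating term-by-term (or equivalently evaluating the antiderivative F(x) = -x^7/7 - 5*x^6/6 - 7*x^5/5 - 5*x^4/4 - 4*x^3/3 - x^2 at the endpoints):
  F(1) − F(−1) = -2503/420 − (-29/140) = -604/105.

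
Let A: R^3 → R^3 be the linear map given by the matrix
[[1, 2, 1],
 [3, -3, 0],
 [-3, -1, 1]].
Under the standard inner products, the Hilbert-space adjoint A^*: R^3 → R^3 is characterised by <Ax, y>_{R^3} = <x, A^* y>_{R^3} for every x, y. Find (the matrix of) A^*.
A^* = A^T =
[[1, 3, -3],
 [2, -3, -1],
 [1, 0, 1]]

For real matrices with standard dot products, the defining identity <Ax, y> = <x, A^* y> gives (Ax)^T y = x^T (A^*) y, i.e. x^T A^T y = x^T (A^*) y. Since this holds for all x, y, we must have A^* = A^T. Therefore
A^* =
[[1, 3, -3],
 [2, -3, -1],
 [1, 0, 1]].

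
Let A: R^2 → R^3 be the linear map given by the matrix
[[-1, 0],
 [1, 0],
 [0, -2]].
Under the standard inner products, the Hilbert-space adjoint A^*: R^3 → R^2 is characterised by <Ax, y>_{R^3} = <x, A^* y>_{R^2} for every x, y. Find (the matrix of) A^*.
A^* = A^T =
[[-1, 1, 0],
 [0, 0, -2]]

For real matrices with standard dot products, the defining identity <Ax, y> = <x, A^* y> gives (Ax)^T y = x^T (A^*) y, i.e. x^T A^T y = x^T (A^*) y. Since this holds for all x, y, we must have A^* = A^T. Therefore
A^* =
[[-1, 1, 0],
 [0, 0, -2]].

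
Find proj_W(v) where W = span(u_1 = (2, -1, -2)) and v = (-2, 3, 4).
proj_W(v) = (-10/3, 5/3, 10/3)

Set up U = [u_1 | ... | u_1] ∈ R^(3×1). The projector onto W = col(U) is P = U (U^T U)^(-1) U^T.
Compute U^T U =
  [9],
and U^T v = (-15).
Solve U^T U · c = U^T v for the coefficients: c = (-5/3). The projection is proj_W(v) = U c.
Check: (v - proj_W(v)) · u_1 = 0  (should be 0).
Result: proj_W(v) = (-10/3, 5/3, 10/3).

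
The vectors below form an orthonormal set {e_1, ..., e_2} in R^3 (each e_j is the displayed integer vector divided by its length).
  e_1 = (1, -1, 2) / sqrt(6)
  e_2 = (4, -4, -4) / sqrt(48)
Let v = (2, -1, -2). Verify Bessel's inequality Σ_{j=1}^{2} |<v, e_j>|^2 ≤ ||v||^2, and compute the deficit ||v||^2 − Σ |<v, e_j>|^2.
Σ |<v, e_j>|^2 = 17/2; ||v||^2 = 9; deficit = 1/2

Write each e_j = u_j / sqrt(<u_j, u_j>) where u_j is the displayed integer vector. Then <v, e_j> = <v, u_j> / sqrt(<u_j, u_j>), so |<v, e_j>|^2 = <v, u_j>^2 / <u_j, u_j>.
Coefficients: <v, e_1> = -1/sqrt(6), <v, e_2> = 20/sqrt(48).
Square and sum: Σ |<v, e_j>|^2 = 17/2.
Compute ||v||^2 = v·v = 9.
Deficit = 9 − 17/2 = 1/2 ≥ 0, confirming Bessel's inequality. (The deficit equals ||v − Σ <v,e_j> e_j||^2, the squared distance from v to span{e_j}.)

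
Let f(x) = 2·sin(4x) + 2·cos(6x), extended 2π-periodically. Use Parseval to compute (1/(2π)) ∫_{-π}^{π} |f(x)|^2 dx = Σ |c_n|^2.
Σ |c_n|^2 = 4

Expand |f|^2 and use orthogonality of {sin(nx), cos(mx)} on [-π, π]:
  ∫_{-π}^{π} sin(nx)^2 dx = π, ∫ cos(mx)^2 dx = π, and cross terms integrate to 0.
So ∫_{-π}^{π} f(x)^2 dx = 2^2 · π + 2^2 · π = (4 + 4)π.
Divide by 2π: (4 + 4)/2 = 4.
By Parseval, this equals Σ |c_n|^2.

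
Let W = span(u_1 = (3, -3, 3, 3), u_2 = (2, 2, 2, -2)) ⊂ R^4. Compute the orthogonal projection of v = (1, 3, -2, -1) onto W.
proj_W(v) = (-1/2, 2, -1/2, -2)

Set up U = [u_1 | ... | u_2] ∈ R^(4×2). The projector onto W = col(U) is P = U (U^T U)^(-1) U^T.
Compute U^T U =
  [36, 0]
  [0, 16],
and U^T v = (-15, 6).
Solve U^T U · c = U^T v for the coefficients: c = (-5/12, 3/8). The projection is proj_W(v) = U c.
Check: (v - proj_W(v)) · u_1 = 0  (should be 0).
Check: (v - proj_W(v)) · u_2 = 0  (should be 0).
Result: proj_W(v) = (-1/2, 2, -1/2, -2).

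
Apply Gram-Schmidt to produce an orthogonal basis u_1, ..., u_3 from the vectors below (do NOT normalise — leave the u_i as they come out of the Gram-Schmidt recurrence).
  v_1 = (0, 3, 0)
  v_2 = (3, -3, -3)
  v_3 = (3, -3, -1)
Orthogonal basis:
  u_1 = (0, 3, 0)
  u_2 = (3, 0, -3)
  u_3 = (1, 0, 1)

Apply the Gram-Schmidt recurrence
  u_1 = v_1
  u_i = v_i − Σ_{j<i} ((v_i · u_j) / (u_j · u_j)) · u_j.

Step by step this gives:
  u_1 = (0, 3, 0)
  u_2 = (3, 0, -3)
  u_3 = (1, 0, 1)

Orthogonality check:
  u_2 · u_1 = 0 (should be 0)
  u_3 · u_1 = 0 (should be 0)
  u_3 · u_2 = 0 (should be 0)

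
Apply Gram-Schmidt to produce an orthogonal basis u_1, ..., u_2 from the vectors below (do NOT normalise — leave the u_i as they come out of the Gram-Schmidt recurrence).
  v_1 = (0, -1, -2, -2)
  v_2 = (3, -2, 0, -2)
Orthogonal basis:
  u_1 = (0, -1, -2, -2)
  u_2 = (3, -4/3, 4/3, -2/3)

Apply the Gram-Schmidt recurrence
  u_1 = v_1
  u_i = v_i − Σ_{j<i} ((v_i · u_j) / (u_j · u_j)) · u_j.

Step by step this gives:
  u_1 = (0, -1, -2, -2)
  u_2 = (3, -4/3, 4/3, -2/3)

Orthogonality check:
  u_2 · u_1 = 0 (should be 0)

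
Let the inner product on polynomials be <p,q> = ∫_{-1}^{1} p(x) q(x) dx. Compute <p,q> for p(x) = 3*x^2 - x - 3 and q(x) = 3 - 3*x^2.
<p,q> = -48/5

Expand the product: p(x)·q(x) = -9*x^4 + 3*x^3 + 18*x^2 - 3*x - 9.
∫_{-1}^{1} of each monomial x^k gives [2/(k+1) if k even, 0 if k odd]. Integrating term-by-term (or equivalently evaluating the antiderivative F(x) = -9*x^5/5 + 3*x^4/4 + 6*x^3 - 3*x^2/2 - 9*x at the endpoints):
  F(1) − F(−1) = -111/20 − (81/20) = -48/5.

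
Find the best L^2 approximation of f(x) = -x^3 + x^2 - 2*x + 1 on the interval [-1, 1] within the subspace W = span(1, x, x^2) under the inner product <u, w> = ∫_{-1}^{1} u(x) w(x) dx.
g(x) = x^2 - 13*x/5 + 1

The best approximation g ∈ W is the orthogonal projection of f onto W. Writing g = a_0 + a_1 x + a_2 x^2, the coefficients solve the normal equations G · a = b where
  G_{ij} = <φ_i, φ_j> and b_i = <f, φ_i>, with φ_0 = 1, φ_1 = x, φ_2 = x^2.
G =
  [2, 0, 2/3]
  [0, 2/3, 0]
  [2/3, 0, 2/5],
b = (8/3, -26/15, 16/15).
Solving gives a_0 = 1, a_1 = -13/5, a_2 = 1, so
  g(x) = x^2 - 13*x/5 + 1.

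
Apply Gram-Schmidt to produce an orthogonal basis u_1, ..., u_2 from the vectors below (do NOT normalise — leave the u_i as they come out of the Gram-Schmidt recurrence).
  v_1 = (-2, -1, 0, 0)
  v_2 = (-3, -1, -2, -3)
Orthogonal basis:
  u_1 = (-2, -1, 0, 0)
  u_2 = (-1/5, 2/5, -2, -3)

Apply the Gram-Schmidt recurrence
  u_1 = v_1
  u_i = v_i − Σ_{j<i} ((v_i · u_j) / (u_j · u_j)) · u_j.

Step by step this gives:
  u_1 = (-2, -1, 0, 0)
  u_2 = (-1/5, 2/5, -2, -3)

Orthogonality check:
  u_2 · u_1 = 0 (should be 0)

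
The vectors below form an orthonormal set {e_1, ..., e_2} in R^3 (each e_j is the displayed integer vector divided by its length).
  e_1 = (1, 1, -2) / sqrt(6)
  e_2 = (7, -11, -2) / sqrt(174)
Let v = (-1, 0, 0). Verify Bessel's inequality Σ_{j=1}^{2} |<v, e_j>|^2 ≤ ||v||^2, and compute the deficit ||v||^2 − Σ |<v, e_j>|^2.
Σ |<v, e_j>|^2 = 13/29; ||v||^2 = 1; deficit = 16/29

Write each e_j = u_j / sqrt(<u_j, u_j>) where u_j is the displayed integer vector. Then <v, e_j> = <v, u_j> / sqrt(<u_j, u_j>), so |<v, e_j>|^2 = <v, u_j>^2 / <u_j, u_j>.
Coefficients: <v, e_1> = -1/sqrt(6), <v, e_2> = -7/sqrt(174).
Square and sum: Σ |<v, e_j>|^2 = 13/29.
Compute ||v||^2 = v·v = 1.
Deficit = 1 − 13/29 = 16/29 ≥ 0, confirming Bessel's inequality. (The deficit equals ||v − Σ <v,e_j> e_j||^2, the squared distance from v to span{e_j}.)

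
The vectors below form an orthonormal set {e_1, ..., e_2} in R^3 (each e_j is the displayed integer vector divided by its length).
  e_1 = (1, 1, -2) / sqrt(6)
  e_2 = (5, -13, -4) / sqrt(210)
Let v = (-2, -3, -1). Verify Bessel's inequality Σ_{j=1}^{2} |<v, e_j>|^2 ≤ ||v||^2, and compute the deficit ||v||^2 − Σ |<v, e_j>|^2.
Σ |<v, e_j>|^2 = 234/35; ||v||^2 = 14; deficit = 256/35

Write each e_j = u_j / sqrt(<u_j, u_j>) where u_j is the displayed integer vector. Then <v, e_j> = <v, u_j> / sqrt(<u_j, u_j>), so |<v, e_j>|^2 = <v, u_j>^2 / <u_j, u_j>.
Coefficients: <v, e_1> = -3/sqrt(6), <v, e_2> = 33/sqrt(210).
Square and sum: Σ |<v, e_j>|^2 = 234/35.
Compute ||v||^2 = v·v = 14.
Deficit = 14 − 234/35 = 256/35 ≥ 0, confirming Bessel's inequality. (The deficit equals ||v − Σ <v,e_j> e_j||^2, the squared distance from v to span{e_j}.)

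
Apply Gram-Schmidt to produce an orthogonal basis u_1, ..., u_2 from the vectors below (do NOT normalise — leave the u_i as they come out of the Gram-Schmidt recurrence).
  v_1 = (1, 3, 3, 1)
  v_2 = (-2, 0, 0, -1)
Orthogonal basis:
  u_1 = (1, 3, 3, 1)
  u_2 = (-37/20, 9/20, 9/20, -17/20)

Apply the Gram-Schmidt recurrence
  u_1 = v_1
  u_i = v_i − Σ_{j<i} ((v_i · u_j) / (u_j · u_j)) · u_j.

Step by step this gives:
  u_1 = (1, 3, 3, 1)
  u_2 = (-37/20, 9/20, 9/20, -17/20)

Orthogonality check:
  u_2 · u_1 = 0 (should be 0)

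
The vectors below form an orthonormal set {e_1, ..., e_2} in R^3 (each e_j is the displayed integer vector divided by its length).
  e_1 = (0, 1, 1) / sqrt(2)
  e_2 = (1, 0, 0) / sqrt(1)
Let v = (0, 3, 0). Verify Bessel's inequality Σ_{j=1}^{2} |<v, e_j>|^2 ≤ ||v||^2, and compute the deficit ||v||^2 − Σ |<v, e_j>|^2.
Σ |<v, e_j>|^2 = 9/2; ||v||^2 = 9; deficit = 9/2

Write each e_j = u_j / sqrt(<u_j, u_j>) where u_j is the displayed integer vector. Then <v, e_j> = <v, u_j> / sqrt(<u_j, u_j>), so |<v, e_j>|^2 = <v, u_j>^2 / <u_j, u_j>.
Coefficients: <v, e_1> = 3/sqrt(2), <v, e_2> = 0/sqrt(1).
Square and sum: Σ |<v, e_j>|^2 = 9/2.
Compute ||v||^2 = v·v = 9.
Deficit = 9 − 9/2 = 9/2 ≥ 0, confirming Bessel's inequality. (The deficit equals ||v − Σ <v,e_j> e_j||^2, the squared distance from v to span{e_j}.)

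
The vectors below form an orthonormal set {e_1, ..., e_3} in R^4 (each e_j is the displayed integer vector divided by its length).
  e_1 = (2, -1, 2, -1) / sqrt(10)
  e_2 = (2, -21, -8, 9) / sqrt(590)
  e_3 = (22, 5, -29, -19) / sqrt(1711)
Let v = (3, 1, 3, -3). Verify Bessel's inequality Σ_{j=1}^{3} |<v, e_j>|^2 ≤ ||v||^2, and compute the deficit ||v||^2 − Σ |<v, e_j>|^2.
Σ |<v, e_j>|^2 = 811/29; ||v||^2 = 28; deficit = 1/29

Write each e_j = u_j / sqrt(<u_j, u_j>) where u_j is the displayed integer vector. Then <v, e_j> = <v, u_j> / sqrt(<u_j, u_j>), so |<v, e_j>|^2 = <v, u_j>^2 / <u_j, u_j>.
Coefficients: <v, e_1> = 14/sqrt(10), <v, e_2> = -66/sqrt(590), <v, e_3> = 41/sqrt(1711).
Square and sum: Σ |<v, e_j>|^2 = 811/29.
Compute ||v||^2 = v·v = 28.
Deficit = 28 − 811/29 = 1/29 ≥ 0, confirming Bessel's inequality. (The deficit equals ||v − Σ <v,e_j> e_j||^2, the squared distance from v to span{e_j}.)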